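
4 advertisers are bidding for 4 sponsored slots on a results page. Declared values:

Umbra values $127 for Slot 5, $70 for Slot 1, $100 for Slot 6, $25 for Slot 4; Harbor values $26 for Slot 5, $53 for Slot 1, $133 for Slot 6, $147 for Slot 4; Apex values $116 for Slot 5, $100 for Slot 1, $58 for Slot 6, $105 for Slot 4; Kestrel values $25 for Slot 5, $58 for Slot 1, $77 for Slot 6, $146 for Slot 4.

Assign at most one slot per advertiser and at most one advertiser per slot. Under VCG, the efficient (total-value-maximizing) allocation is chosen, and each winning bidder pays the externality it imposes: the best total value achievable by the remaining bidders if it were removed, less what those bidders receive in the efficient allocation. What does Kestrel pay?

Kestrel pays $14.

Efficient allocation: Umbra→Slot 5 ($127), Harbor→Slot 6 ($133), Apex→Slot 1 ($100), Kestrel→Slot 4 ($146); total welfare W = $506.
Kestrel receives Slot 4 at value $146, so the others get W − 146 = $360.
Without Kestrel: best allocation of the remaining 3 bidders over all 4 slots is Umbra→Slot 5 ($127), Harbor→Slot 4 ($147), Apex→Slot 1 ($100), total $374.
VCG payment = (others' best without Kestrel) − (others' welfare with Kestrel) = 374 − 360 = $14.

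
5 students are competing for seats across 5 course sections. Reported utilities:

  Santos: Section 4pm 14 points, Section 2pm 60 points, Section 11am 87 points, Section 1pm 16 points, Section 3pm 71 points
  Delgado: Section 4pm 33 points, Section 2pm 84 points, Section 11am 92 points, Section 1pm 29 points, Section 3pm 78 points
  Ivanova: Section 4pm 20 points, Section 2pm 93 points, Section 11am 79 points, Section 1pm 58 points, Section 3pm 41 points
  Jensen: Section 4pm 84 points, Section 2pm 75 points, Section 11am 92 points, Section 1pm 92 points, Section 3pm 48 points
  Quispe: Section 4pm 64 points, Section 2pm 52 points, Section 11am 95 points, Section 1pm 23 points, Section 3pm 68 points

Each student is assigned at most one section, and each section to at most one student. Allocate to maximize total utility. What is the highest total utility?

This is a one-to-one assignment (maximum-weight bipartite matching).
Optimal: Santos→Section 11am (87 points), Delgado→Section 3pm (78 points), Ivanova→Section 2pm (93 points), Jensen→Section 1pm (92 points), Quispe→Section 4pm (64 points) — total 87+78+93+92+64 = 414 points.
Row-greedy (each student in turn takes its best remaining section) gives 381 points, worse by 33.

Maximum total: 414 points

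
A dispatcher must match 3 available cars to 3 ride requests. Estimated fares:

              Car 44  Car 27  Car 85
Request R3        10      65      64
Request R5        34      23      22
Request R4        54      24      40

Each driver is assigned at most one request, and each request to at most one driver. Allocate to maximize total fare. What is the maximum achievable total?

Optimal: Car 44→Request R4 ($54), Car 27→Request R3 ($65), Car 85→Request R5 ($22) — total 54+65+22 = $141.

Maximum total: $141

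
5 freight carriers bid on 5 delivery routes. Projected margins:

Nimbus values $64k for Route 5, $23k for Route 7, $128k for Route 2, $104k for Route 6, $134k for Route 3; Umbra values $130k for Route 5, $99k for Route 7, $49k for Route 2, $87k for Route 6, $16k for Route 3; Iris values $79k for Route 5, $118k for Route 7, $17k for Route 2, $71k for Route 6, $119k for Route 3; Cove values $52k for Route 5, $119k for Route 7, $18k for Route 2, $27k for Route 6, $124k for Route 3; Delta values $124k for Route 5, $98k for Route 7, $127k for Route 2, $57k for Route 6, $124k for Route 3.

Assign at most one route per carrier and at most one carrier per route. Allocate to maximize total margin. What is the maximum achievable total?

Max total: $603k

Optimal: Nimbus→Route 6 ($104k), Umbra→Route 5 ($130k), Iris→Route 7 ($118k), Cove→Route 3 ($124k), Delta→Route 2 ($127k) — total 104+130+118+124+127 = $603k.
Swapping Cove↔Iris (Cove→Route 7 $119k, Iris→Route 3 $119k) loses 4.
Checked against all permutations: $603k is optimal.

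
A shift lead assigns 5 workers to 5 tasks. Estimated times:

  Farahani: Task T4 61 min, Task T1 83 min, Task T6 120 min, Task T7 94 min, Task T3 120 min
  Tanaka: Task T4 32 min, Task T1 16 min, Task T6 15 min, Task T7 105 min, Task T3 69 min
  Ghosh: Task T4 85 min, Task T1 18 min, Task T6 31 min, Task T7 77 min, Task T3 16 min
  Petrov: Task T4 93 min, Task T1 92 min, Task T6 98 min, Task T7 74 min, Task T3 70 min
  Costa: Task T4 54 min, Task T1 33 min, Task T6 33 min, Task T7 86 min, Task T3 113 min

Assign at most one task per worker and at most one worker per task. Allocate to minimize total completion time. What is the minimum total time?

This is a one-to-one assignment (minimum-cost bipartite matching).
Optimal: Farahani→Task T4 (61 min), Tanaka→Task T6 (15 min), Ghosh→Task T3 (16 min), Petrov→Task T7 (74 min), Costa→Task T1 (33 min) — total 61+15+16+74+33 = 199 min.
Column-greedy (each task in turn goes to its cheapest remaining worker) gives 277 min, worse by 78.
Next-best assignment: Farahani→Task T4, Tanaka→Task T1, Ghosh→Task T3, Petrov→Task T7, Costa→Task T6 = 200 min.
Every other assignment is strictly worse.

Min total: 199 min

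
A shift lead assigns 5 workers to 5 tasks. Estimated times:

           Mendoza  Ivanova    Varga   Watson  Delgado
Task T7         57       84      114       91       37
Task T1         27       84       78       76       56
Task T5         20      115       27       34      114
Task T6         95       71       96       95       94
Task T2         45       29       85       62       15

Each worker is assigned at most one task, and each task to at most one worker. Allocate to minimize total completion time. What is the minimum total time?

Minimum total: 215 min

Optimal: Mendoza→Task T1 (27 min), Ivanova→Task T2 (29 min), Varga→Task T5 (27 min), Watson→Task T6 (95 min), Delgado→Task T7 (37 min) — total 27+29+27+95+37 = 215 min.
Min-entry greedy (repeatedly take the single cheapest remaining cell) gives 296 min, worse by 81.
Next-best assignment: Mendoza→Task T1, Ivanova→Task T2, Varga→Task T6, Watson→Task T5, Delgado→Task T7 = 223 min.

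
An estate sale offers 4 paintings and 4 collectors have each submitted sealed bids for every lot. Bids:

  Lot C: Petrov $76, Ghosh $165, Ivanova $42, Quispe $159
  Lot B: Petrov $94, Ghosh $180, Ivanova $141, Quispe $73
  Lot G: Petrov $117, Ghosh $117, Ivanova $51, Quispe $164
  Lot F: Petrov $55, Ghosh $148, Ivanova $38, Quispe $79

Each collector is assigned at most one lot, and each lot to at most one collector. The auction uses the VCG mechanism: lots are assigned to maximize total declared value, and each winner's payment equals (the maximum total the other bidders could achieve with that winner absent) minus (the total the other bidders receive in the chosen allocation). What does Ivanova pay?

Ivanova pays $32.

Efficient allocation: Petrov→Lot G ($117), Ghosh→Lot F ($148), Ivanova→Lot B ($141), Quispe→Lot C ($159); total welfare W = $565.
Ivanova receives Lot B at value $141, so the others get W − 141 = $424.
Without Ivanova: best allocation of the remaining 3 bidders over all 4 lots is Petrov→Lot G ($117), Ghosh→Lot B ($180), Quispe→Lot C ($159), total $456.
VCG payment = (others' best without Ivanova) − (others' welfare with Ivanova) = 456 − 424 = $32.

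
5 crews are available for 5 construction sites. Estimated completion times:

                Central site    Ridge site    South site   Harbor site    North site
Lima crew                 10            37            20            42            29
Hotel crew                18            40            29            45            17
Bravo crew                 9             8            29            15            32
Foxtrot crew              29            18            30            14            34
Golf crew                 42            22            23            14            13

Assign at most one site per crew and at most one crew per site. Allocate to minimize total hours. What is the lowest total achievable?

Minimum total: 72 hours

Optimal: Lima crew→Central site (10 hours), Hotel crew→North site (17 hours), Bravo crew→Ridge site (8 hours), Foxtrot crew→Harbor site (14 hours), Golf crew→South site (23 hours) — total 10+17+8+14+23 = 72 hours.
Column-greedy (each site in turn goes to its cheapest remaining crew) gives 78 hours, worse by 6.
Checked against all permutations: 72 hours is optimal.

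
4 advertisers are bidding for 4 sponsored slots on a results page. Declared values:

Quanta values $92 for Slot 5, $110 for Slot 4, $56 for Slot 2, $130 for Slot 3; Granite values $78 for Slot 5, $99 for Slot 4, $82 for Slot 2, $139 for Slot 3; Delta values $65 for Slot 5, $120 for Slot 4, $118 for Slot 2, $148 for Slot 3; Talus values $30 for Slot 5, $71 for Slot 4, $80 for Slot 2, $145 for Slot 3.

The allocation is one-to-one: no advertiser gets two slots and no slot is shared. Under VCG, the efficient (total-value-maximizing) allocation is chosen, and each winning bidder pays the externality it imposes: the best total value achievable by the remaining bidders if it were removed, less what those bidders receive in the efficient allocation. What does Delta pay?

Delta pays $1.

Efficient allocation: Quanta→Slot 5 ($92), Granite→Slot 4 ($99), Delta→Slot 2 ($118), Talus→Slot 3 ($145); total welfare W = $454.
Delta receives Slot 2 at value $118, so the others get W − 118 = $336.
Without Delta: best allocation of the remaining 3 bidders over all 4 slots is Quanta→Slot 4 ($110), Granite→Slot 2 ($82), Talus→Slot 3 ($145), total $337.
VCG payment = (others' best without Delta) − (others' welfare with Delta) = 337 − 336 = $1.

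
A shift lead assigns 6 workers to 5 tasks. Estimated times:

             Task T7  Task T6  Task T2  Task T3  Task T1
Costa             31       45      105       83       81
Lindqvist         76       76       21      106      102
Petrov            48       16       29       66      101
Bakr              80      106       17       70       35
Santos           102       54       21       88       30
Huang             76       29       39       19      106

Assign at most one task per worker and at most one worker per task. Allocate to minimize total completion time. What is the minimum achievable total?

Min total: 113 min

This is a one-to-one assignment (minimum-cost bipartite matching).
Optimal: Costa→Task T7 (31 min), Petrov→Task T6 (16 min), Bakr→Task T2 (17 min), Huang→Task T3 (19 min), Santos→Task T1 (30 min) — total 31+16+17+19+30 = 113 min.
Row-greedy (each worker in turn takes its cheapest remaining task) gives 191 min, worse by 78.
Every other assignment is strictly worse.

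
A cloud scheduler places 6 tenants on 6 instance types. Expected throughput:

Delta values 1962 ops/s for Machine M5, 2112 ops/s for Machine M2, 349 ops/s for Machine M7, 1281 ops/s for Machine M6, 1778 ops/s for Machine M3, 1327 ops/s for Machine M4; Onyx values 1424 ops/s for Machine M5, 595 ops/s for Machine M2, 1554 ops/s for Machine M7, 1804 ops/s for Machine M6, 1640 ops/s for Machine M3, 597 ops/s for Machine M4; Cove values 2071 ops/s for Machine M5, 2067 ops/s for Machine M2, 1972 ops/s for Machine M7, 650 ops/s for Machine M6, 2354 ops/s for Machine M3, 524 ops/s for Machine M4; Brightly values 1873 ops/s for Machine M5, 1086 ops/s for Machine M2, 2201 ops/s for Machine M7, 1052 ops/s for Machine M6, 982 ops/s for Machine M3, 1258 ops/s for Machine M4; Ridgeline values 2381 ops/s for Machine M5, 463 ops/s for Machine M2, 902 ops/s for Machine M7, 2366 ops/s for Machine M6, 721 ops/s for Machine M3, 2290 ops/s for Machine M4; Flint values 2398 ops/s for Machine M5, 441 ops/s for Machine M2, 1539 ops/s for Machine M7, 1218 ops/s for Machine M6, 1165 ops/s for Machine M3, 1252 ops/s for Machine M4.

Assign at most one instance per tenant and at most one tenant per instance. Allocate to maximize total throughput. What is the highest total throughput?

Treat this as an assignment problem: match each tenant to one instance.
Optimal: Delta→Machine M2 (2112 ops/s), Onyx→Machine M6 (1804 ops/s), Cove→Machine M3 (2354 ops/s), Brightly→Machine M7 (2201 ops/s), Ridgeline→Machine M4 (2290 ops/s), Flint→Machine M5 (2398 ops/s) — total 2112+1804+2354+2201+2290+2398 = 13159 ops/s.
Column-greedy (each instance in turn goes to its best remaining tenant) gives 12028 ops/s, worse by 1131.
Next-best assignment: Delta→Machine M3, Onyx→Machine M6, Cove→Machine M2, Brightly→Machine M7, Ridgeline→Machine M4, Flint→Machine M5 = 12538 ops/s.
Swapping Onyx↔Ridgeline (Onyx→Machine M4 597 ops/s, Ridgeline→Machine M6 2366 ops/s) loses 1131.
Every other assignment is strictly worse.

Max total: 13159 ops/s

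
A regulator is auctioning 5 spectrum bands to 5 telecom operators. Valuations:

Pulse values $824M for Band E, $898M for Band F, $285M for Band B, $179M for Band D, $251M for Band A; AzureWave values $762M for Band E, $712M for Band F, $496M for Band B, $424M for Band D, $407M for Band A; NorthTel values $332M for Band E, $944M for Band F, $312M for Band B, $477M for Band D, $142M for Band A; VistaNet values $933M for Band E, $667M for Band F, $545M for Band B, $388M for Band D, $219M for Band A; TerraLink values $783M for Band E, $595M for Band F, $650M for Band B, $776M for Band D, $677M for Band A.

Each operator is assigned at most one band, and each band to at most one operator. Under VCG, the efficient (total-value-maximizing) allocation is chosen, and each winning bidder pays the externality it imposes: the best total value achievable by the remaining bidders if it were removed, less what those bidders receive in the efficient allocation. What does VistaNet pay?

Efficient allocation: Pulse→Band E ($824M), AzureWave→Band A ($407M), NorthTel→Band F ($944M), VistaNet→Band B ($545M), TerraLink→Band D ($776M); total welfare W = $3496M.
VistaNet receives Band B at value $545M, so the others get W − 545 = $2951M.
Without VistaNet: best allocation of the remaining 4 bidders over all 5 bands is Pulse→Band E ($824M), AzureWave→Band B ($496M), NorthTel→Band F ($944M), TerraLink→Band D ($776M), total $3040M.
VCG payment = (others' best without VistaNet) − (others' welfare with VistaNet) = 3040 − 2951 = $89M.

VistaNet pays $89M.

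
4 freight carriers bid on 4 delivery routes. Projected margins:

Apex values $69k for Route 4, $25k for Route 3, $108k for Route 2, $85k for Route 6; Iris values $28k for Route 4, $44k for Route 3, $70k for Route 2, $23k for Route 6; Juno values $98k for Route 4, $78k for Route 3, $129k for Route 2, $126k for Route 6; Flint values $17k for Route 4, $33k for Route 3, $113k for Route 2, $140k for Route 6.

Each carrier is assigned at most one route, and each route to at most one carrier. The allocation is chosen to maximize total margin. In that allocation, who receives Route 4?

Treat this as an assignment problem: match each carrier to one route.
Optimal: Apex→Route 2 ($108k), Iris→Route 3 ($44k), Juno→Route 4 ($98k), Flint→Route 6 ($140k) — total 108+44+98+140 = $390k.
Swapping Flint↔Juno (Flint→Route 4 $17k, Juno→Route 6 $126k) loses 95.
Juno's own top route is Route 2 ($129k), but forcing Juno→Route 2 and reassigning the rest optimally gives only $382k — worse by 8.

Juno receives Route 4.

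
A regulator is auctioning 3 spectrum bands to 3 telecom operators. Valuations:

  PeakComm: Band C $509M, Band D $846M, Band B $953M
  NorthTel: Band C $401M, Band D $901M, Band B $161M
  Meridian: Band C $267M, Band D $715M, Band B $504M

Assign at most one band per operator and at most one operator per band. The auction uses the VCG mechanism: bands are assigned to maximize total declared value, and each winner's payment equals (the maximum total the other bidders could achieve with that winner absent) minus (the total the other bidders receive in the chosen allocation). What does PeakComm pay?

PeakComm pays $237M.

Efficient allocation: PeakComm→Band B ($953M), NorthTel→Band D ($901M), Meridian→Band C ($267M); total welfare W = $2121M.
PeakComm receives Band B at value $953M, so the others get W − 953 = $1168M.
Without PeakComm: best allocation of the remaining 2 bidders over all 3 bands is NorthTel→Band D ($901M), Meridian→Band B ($504M), total $1405M.
VCG payment = (others' best without PeakComm) − (others' welfare with PeakComm) = 1405 − 1168 = $237M.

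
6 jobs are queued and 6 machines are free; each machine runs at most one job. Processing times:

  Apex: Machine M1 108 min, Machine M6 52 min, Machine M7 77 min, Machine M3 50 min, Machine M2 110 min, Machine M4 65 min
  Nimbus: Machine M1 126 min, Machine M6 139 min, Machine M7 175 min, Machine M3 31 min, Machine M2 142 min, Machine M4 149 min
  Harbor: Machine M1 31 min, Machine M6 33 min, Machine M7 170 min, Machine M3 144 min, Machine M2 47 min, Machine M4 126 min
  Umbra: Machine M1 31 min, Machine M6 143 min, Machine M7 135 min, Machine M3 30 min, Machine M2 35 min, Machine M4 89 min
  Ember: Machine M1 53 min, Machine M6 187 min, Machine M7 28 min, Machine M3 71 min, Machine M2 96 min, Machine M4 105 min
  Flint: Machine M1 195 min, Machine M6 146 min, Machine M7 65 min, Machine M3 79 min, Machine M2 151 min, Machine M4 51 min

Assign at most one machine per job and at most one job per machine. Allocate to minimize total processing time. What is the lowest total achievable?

Optimal: Apex→Machine M6 (52 min), Nimbus→Machine M3 (31 min), Harbor→Machine M1 (31 min), Umbra→Machine M2 (35 min), Ember→Machine M7 (28 min), Flint→Machine M4 (51 min) — total 52+31+31+35+28+51 = 228 min.
Row-greedy (each job in turn takes its cheapest remaining machine) gives 323 min, worse by 95.

Minimum total: 228 min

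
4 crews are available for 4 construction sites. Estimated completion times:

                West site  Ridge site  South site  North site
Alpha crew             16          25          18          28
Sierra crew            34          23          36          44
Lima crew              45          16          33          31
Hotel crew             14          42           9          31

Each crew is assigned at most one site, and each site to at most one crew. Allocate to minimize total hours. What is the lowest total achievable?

Min total: 79 hours

Treat this as an assignment problem: match each crew to one site.
Optimal: Alpha crew→West site (16 hours), Sierra crew→Ridge site (23 hours), Lima crew→North site (31 hours), Hotel crew→South site (9 hours) — total 16+23+31+9 = 79 hours.
Column-greedy (each site in turn goes to its cheapest remaining crew) gives 92 hours, worse by 13.
No other one-to-one assignment undercuts 79 hours.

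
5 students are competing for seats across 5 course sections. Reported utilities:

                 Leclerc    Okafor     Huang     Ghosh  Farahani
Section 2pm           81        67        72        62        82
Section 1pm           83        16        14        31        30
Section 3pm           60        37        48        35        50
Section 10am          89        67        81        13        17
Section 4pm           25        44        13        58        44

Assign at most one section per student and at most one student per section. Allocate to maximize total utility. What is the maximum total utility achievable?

Maximum total: 341 points

Optimal: Leclerc→Section 1pm (83 points), Okafor→Section 3pm (37 points), Huang→Section 10am (81 points), Ghosh→Section 4pm (58 points), Farahani→Section 2pm (82 points) — total 83+37+81+58+82 = 341 points.
Next-best assignment: Leclerc→Section 1pm, Okafor→Section 2pm, Huang→Section 10am, Ghosh→Section 4pm, Farahani→Section 3pm = 339 points.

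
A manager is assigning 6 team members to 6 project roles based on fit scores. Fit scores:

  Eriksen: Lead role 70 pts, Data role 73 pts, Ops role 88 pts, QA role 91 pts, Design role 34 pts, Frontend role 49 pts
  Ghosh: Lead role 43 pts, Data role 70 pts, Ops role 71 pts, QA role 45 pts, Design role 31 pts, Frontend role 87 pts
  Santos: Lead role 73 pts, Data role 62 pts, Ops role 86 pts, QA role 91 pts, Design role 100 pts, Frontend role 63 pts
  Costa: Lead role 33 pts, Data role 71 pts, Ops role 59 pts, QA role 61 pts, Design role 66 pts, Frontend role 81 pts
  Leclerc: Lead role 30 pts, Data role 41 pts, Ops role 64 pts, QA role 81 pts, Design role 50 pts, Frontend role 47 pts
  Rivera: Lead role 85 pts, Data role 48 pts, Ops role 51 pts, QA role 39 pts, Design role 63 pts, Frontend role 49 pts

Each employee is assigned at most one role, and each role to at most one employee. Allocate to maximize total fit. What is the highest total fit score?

Max total: 512 pts

Optimal: Eriksen→Ops role (88 pts), Ghosh→Frontend role (87 pts), Santos→Design role (100 pts), Costa→Data role (71 pts), Leclerc→QA role (81 pts), Rivera→Lead role (85 pts) — total 88+87+100+71+81+85 = 512 pts.
Column-greedy (each role in turn goes to its best remaining employee) gives 478 pts, worse by 34.
No other one-to-one assignment exceeds 512 pts.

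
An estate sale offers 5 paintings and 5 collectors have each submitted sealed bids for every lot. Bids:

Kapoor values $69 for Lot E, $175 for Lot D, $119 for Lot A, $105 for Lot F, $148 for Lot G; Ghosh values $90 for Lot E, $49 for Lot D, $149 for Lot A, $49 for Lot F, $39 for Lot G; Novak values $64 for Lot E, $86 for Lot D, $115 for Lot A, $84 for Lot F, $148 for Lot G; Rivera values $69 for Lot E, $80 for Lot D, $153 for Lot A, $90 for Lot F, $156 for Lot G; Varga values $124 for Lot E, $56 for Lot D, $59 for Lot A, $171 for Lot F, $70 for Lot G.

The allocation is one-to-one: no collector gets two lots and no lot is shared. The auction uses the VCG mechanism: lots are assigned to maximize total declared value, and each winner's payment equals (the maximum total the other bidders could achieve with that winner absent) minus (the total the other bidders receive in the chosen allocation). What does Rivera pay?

Rivera pays $59.

Efficient allocation: Kapoor→Lot D ($175), Ghosh→Lot E ($90), Novak→Lot G ($148), Rivera→Lot A ($153), Varga→Lot F ($171); total welfare W = $737.
Rivera receives Lot A at value $153, so the others get W − 153 = $584.
Without Rivera: best allocation of the remaining 4 bidders over all 5 lots is Kapoor→Lot D ($175), Ghosh→Lot A ($149), Novak→Lot G ($148), Varga→Lot F ($171), total $643.
VCG payment = (others' best without Rivera) − (others' welfare with Rivera) = 643 − 584 = $59.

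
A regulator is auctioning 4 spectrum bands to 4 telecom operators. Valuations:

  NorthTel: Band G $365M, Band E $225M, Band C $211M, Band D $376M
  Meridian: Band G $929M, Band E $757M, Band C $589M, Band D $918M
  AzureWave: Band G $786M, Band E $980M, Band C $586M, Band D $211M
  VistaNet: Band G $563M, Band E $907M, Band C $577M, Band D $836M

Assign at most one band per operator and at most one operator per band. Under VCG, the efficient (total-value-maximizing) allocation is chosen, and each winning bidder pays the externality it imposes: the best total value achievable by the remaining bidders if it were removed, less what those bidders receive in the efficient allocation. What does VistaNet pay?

Efficient allocation: NorthTel→Band C ($211M), Meridian→Band G ($929M), AzureWave→Band E ($980M), VistaNet→Band D ($836M); total welfare W = $2956M.
VistaNet receives Band D at value $836M, so the others get W − 836 = $2120M.
Without VistaNet: best allocation of the remaining 3 bidders over all 4 bands is NorthTel→Band D ($376M), Meridian→Band G ($929M), AzureWave→Band E ($980M), total $2285M.
VCG payment = (others' best without VistaNet) − (others' welfare with VistaNet) = 2285 − 2120 = $165M.

VistaNet pays $165M.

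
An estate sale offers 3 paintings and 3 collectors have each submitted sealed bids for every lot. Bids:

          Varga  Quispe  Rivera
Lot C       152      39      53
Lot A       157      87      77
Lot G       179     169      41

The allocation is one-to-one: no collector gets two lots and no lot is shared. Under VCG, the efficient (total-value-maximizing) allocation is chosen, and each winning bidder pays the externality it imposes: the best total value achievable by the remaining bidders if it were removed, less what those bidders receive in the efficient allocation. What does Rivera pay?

Efficient allocation: Varga→Lot C ($152), Quispe→Lot G ($169), Rivera→Lot A ($77); total welfare W = $398.
Rivera receives Lot A at value $77, so the others get W − 77 = $321.
Without Rivera: best allocation of the remaining 2 bidders over all 3 lots is Varga→Lot A ($157), Quispe→Lot G ($169), total $326.
VCG payment = (others' best without Rivera) − (others' welfare with Rivera) = 326 − 321 = $5.

Rivera pays $5.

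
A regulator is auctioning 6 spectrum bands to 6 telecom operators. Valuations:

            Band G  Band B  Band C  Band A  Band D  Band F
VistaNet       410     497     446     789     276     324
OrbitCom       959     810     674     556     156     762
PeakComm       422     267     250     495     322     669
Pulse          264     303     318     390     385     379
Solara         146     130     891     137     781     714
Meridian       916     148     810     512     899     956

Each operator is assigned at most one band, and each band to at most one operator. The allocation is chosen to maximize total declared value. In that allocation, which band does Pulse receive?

Pulse receives Band B.

This is the linear assignment problem.
Optimal: VistaNet→Band A ($789M), OrbitCom→Band G ($959M), PeakComm→Band F ($669M), Pulse→Band B ($303M), Solara→Band C ($891M), Meridian→Band D ($899M) — total 789+959+669+303+891+899 = $4510M.
Column-greedy (each band in turn goes to its best remaining operator) gives $3913M, worse by 597.
Swapping OrbitCom↔PeakComm (OrbitCom→Band F $762M, PeakComm→Band G $422M) loses 444.
Pulse's own top band is Band A ($390M), but forcing Pulse→Band A and reassigning the rest optimally gives only $4305M — worse by 205.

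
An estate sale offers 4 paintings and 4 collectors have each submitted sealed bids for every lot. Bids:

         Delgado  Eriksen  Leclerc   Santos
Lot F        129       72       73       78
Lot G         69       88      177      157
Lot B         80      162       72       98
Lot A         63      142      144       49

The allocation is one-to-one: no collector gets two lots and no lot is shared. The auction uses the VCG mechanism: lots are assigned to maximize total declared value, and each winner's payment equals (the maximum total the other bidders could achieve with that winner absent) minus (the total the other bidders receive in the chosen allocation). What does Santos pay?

Efficient allocation: Delgado→Lot F ($129), Eriksen→Lot B ($162), Leclerc→Lot A ($144), Santos→Lot G ($157); total welfare W = $592.
Santos receives Lot G at value $157, so the others get W − 157 = $435.
Without Santos: best allocation of the remaining 3 bidders over all 4 lots is Delgado→Lot F ($129), Eriksen→Lot B ($162), Leclerc→Lot G ($177), total $468.
VCG payment = (others' best without Santos) − (others' welfare with Santos) = 468 − 435 = $33.

Santos pays $33.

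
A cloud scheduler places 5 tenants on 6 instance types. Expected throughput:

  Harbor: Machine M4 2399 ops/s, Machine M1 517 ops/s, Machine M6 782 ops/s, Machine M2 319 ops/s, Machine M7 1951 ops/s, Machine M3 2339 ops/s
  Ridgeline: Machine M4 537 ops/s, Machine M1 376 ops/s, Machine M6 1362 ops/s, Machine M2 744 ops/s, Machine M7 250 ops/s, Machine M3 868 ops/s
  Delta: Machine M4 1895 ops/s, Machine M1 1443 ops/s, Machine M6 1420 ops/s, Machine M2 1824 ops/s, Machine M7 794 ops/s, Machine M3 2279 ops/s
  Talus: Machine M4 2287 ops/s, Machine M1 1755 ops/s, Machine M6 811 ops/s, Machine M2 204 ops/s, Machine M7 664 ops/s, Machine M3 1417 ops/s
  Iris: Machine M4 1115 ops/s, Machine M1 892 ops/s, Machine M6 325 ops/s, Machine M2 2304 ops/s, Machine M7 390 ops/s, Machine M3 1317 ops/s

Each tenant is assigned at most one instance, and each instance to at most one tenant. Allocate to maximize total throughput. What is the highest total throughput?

Max total: 10183 ops/s

Optimal: Harbor→Machine M7 (1951 ops/s), Ridgeline→Machine M6 (1362 ops/s), Delta→Machine M3 (2279 ops/s), Talus→Machine M4 (2287 ops/s), Iris→Machine M2 (2304 ops/s) — total 1951+1362+2279+2287+2304 = 10183 ops/s.
Max-entry greedy (repeatedly take the single best remaining cell) gives 10099 ops/s, worse by 84.
Checked against all permutations: 10183 ops/s is optimal.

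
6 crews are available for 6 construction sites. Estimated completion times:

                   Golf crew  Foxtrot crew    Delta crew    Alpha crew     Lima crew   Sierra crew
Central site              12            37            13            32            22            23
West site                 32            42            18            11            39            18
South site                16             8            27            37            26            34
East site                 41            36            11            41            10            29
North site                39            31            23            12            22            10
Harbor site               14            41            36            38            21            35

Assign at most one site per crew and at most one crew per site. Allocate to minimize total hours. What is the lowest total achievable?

Optimal: Golf crew→Harbor site (14 hours), Foxtrot crew→South site (8 hours), Delta crew→Central site (13 hours), Alpha crew→West site (11 hours), Lima crew→East site (10 hours), Sierra crew→North site (10 hours) — total 14+8+13+11+10+10 = 66 hours.
Column-greedy (each site in turn goes to its cheapest remaining crew) gives 87 hours, worse by 21.

Minimum total: 66 hours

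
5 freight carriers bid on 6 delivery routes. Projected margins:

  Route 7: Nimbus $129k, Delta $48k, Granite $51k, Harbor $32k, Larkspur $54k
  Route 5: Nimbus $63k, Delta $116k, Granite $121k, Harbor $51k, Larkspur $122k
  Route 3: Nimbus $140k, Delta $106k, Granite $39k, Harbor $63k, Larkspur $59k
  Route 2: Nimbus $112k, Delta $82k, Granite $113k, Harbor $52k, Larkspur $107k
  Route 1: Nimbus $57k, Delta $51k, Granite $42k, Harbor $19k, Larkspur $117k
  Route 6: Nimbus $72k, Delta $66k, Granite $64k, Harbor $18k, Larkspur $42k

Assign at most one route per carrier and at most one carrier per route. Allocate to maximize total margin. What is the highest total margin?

Maximum total: $538k

Optimal: Nimbus→Route 7 ($129k), Delta→Route 5 ($116k), Granite→Route 2 ($113k), Harbor→Route 3 ($63k), Larkspur→Route 1 ($117k) — total 129+116+113+63+117 = $538k.
Swapping Larkspur↔Granite (Larkspur→Route 2 $107k, Granite→Route 1 $42k) loses 81.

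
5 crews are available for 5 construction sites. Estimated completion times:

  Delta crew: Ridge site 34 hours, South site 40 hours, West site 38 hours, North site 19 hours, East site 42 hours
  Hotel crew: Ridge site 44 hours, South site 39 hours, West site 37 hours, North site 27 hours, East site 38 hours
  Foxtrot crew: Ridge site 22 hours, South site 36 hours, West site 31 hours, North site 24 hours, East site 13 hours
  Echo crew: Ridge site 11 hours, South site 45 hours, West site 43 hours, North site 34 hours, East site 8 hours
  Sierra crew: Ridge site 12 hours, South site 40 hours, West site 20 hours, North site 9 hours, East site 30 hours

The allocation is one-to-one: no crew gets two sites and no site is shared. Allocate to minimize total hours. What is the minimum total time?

Optimal: Delta crew→North site (19 hours), Hotel crew→South site (39 hours), Foxtrot crew→East site (13 hours), Echo crew→Ridge site (11 hours), Sierra crew→West site (20 hours) — total 19+39+13+11+20 = 102 hours.
Row-greedy (each crew in turn takes its cheapest remaining site) gives 120 hours, worse by 18.
No other one-to-one assignment undercuts 102 hours.

Minimum total: 102 hours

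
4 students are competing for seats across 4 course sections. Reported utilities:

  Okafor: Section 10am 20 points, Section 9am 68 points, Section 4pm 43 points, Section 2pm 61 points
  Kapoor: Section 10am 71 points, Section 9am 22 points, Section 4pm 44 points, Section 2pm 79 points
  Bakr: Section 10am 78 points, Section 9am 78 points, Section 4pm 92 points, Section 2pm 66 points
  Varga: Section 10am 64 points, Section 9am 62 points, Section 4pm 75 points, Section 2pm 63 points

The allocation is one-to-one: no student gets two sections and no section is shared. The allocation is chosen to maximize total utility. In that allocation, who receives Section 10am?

Varga receives Section 10am.

Optimal: Okafor→Section 9am (68 points), Kapoor→Section 2pm (79 points), Bakr→Section 4pm (92 points), Varga→Section 10am (64 points) — total 68+79+92+64 = 303 points.
Next-best assignment: Okafor→Section 9am, Kapoor→Section 2pm, Bakr→Section 10am, Varga→Section 4pm = 300 points.
Swapping Kapoor↔Bakr (Kapoor→Section 4pm 44 points, Bakr→Section 2pm 66 points) loses 61.
Varga's own top section is Section 4pm (75 points), but forcing Varga→Section 4pm and reassigning the rest optimally gives only 300 points — worse by 3.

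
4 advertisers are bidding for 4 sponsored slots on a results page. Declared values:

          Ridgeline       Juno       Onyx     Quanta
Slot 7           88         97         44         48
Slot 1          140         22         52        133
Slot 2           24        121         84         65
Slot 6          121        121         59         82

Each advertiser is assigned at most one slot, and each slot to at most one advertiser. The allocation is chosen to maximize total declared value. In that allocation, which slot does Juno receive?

Juno receives Slot 7.

This is the linear assignment problem.
Optimal: Ridgeline→Slot 6 ($121), Juno→Slot 7 ($97), Onyx→Slot 2 ($84), Quanta→Slot 1 ($133) — total 121+97+84+133 = $435.
Row-greedy (each advertiser in turn takes its best remaining slot) gives $368, worse by 67.
Juno's own top slot is Slot 2 ($121), but forcing Juno→Slot 2 and reassigning the rest optimally gives only $419 — worse by 16.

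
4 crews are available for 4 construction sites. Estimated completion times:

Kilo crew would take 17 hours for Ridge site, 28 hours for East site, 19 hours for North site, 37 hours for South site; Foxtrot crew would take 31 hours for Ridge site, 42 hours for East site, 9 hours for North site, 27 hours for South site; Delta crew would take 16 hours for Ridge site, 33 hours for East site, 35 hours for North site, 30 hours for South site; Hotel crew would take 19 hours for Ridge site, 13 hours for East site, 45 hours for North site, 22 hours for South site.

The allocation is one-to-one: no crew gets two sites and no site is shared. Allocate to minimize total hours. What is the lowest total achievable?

Min total: 69 hours

This is a one-to-one assignment (minimum-cost bipartite matching).
Optimal: Kilo crew→Ridge site (17 hours), Foxtrot crew→North site (9 hours), Delta crew→South site (30 hours), Hotel crew→East site (13 hours) — total 17+9+30+13 = 69 hours.
Next-best assignment: Kilo crew→East site, Foxtrot crew→North site, Delta crew→Ridge site, Hotel crew→South site = 75 hours.
Swapping Kilo crew↔Hotel crew (Kilo crew→East site 28 hours, Hotel crew→Ridge site 19 hours) adds 17.
Every other assignment is strictly worse.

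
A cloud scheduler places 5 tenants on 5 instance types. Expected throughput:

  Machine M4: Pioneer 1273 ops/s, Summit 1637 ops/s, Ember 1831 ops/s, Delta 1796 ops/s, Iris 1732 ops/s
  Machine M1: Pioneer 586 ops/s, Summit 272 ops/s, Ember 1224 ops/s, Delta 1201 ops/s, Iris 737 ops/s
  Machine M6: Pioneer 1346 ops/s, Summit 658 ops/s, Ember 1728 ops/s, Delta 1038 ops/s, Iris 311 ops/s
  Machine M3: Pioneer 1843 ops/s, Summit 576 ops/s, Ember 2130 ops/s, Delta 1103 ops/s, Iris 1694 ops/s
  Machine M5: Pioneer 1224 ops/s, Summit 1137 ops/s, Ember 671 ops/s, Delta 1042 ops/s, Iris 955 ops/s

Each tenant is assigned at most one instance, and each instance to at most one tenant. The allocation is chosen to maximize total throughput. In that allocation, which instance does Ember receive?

Ember receives Machine M6.

Optimal: Pioneer→Machine M3 (1843 ops/s), Summit→Machine M5 (1137 ops/s), Ember→Machine M6 (1728 ops/s), Delta→Machine M1 (1201 ops/s), Iris→Machine M4 (1732 ops/s) — total 1843+1137+1728+1201+1732 = 7641 ops/s.
Max-entry greedy (repeatedly take the single best remaining cell) gives 7146 ops/s, worse by 495.
Checked against all permutations: 7641 ops/s is optimal.
Ember's own top instance is Machine M3 (2130 ops/s), but forcing Ember→Machine M3 and reassigning the rest optimally gives only 7546 ops/s — worse by 95.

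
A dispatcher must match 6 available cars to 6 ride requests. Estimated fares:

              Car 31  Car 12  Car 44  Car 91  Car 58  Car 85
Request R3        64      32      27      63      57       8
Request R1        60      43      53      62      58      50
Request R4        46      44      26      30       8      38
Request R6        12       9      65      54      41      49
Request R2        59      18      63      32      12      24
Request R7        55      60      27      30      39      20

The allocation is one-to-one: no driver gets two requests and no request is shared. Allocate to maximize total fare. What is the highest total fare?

Optimal: Car 31→Request R2 ($59), Car 12→Request R7 ($60), Car 44→Request R6 ($65), Car 91→Request R3 ($63), Car 58→Request R1 ($58), Car 85→Request R4 ($38) — total 59+60+65+63+58+38 = $343.
Row-greedy (each driver in turn takes its best remaining request) gives $301, worse by 42.
Swapping Car 85↔Car 31 (Car 85→Request R2 $24, Car 31→Request R4 $46) loses 27.
Every other assignment is strictly worse.

Maximum total: $343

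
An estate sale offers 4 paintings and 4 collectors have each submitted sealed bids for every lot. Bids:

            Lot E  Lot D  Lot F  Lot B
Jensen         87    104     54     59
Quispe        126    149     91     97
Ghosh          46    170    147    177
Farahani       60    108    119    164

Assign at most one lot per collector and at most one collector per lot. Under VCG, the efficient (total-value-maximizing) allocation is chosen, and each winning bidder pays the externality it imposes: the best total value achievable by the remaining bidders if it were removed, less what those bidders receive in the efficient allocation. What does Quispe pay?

Quispe pays $23.

Efficient allocation: Jensen→Lot E ($87), Quispe→Lot D ($149), Ghosh→Lot F ($147), Farahani→Lot B ($164); total welfare W = $547.
Quispe receives Lot D at value $149, so the others get W − 149 = $398.
Without Quispe: best allocation of the remaining 3 bidders over all 4 lots is Jensen→Lot E ($87), Ghosh→Lot D ($170), Farahani→Lot B ($164), total $421.
VCG payment = (others' best without Quispe) − (others' welfare with Quispe) = 421 − 398 = $23.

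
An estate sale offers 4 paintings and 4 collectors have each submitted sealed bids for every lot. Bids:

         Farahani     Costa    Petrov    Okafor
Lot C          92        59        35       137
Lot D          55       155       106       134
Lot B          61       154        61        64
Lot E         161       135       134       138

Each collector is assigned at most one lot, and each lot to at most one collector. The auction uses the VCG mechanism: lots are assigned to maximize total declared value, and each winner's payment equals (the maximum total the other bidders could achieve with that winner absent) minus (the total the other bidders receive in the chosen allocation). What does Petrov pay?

Petrov pays $1.

Efficient allocation: Farahani→Lot E ($161), Costa→Lot B ($154), Petrov→Lot D ($106), Okafor→Lot C ($137); total welfare W = $558.
Petrov receives Lot D at value $106, so the others get W − 106 = $452.
Without Petrov: best allocation of the remaining 3 bidders over all 4 lots is Farahani→Lot E ($161), Costa→Lot D ($155), Okafor→Lot C ($137), total $453.
VCG payment = (others' best without Petrov) − (others' welfare with Petrov) = 453 − 452 = $1.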